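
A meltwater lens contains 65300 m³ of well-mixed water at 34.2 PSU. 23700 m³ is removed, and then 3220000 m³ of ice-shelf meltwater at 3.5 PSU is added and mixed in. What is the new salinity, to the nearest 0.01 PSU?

Remaining after removal: 41,600 m³ at 34.2 PSU (salt = 1,422,720)
After addition: salt = 1,422,720 + 3,220,000×3.5 = 12,692,720; volume = 3,261,600 m³
S = 12,692,720 / 3,261,600 = 3.8916 PSU

3.89 PSU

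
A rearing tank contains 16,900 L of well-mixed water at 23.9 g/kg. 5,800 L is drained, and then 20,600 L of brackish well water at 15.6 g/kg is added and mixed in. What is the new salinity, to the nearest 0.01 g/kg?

18.51 g/kg

Remaining after removal: 11,100 L at 23.9 g/kg (salt = 265,290)
After addition: salt = 265,290 + 20,600×15.6 = 586,650; volume = 31,700 L
S = 586,650 / 31,700 = 18.5063 g/kg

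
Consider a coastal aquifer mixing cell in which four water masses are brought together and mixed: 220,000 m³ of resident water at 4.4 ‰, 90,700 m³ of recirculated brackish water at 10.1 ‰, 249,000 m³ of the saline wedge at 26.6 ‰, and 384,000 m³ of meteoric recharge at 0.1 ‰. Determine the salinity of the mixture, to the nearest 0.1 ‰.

Weighted by volume,
salt = 220,000×4.4 + 90,700×10.1 + 249,000×26.6 + 384,000×0.1 = 968,000 + 916,070 + 6,623,400 + 38,400 = 8,545,870
volume = 220,000 + 90,700 + 249,000 + 384,000 = 943,700 m³
S = 8,545,870 / 943,700 = 9.056 ‰

9.1 ‰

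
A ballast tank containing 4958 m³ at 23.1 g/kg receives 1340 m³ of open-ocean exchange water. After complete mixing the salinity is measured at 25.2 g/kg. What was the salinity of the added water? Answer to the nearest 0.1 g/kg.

Salt balance: 4,958×23.1 + 1,340×S = 6,298×25.2
114,529.8 + 1,340·S = 158,709.6
S = (158,709.6 − 114,529.8) / 1,340 = 32.97 g/kg

33.0 g/kg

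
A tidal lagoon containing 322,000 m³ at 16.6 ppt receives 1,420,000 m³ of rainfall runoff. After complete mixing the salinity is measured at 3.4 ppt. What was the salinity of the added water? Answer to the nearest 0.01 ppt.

Salt balance: 322,000×16.6 + 1,420,000×S = 1,742,000×3.4
5,345,200 + 1,420,000·S = 5,922,800
S = (5,922,800 − 5,345,200) / 1,420,000 = 0.4068 ppt

0.41 ppt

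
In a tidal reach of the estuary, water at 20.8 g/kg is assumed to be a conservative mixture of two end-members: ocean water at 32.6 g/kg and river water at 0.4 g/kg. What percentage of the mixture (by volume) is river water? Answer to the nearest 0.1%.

36.6%

Let f be the freshwater fraction. Salt balance per unit volume:
f×0.4 + (1−f)×32.6 = 20.8
f = (32.6 − 20.8) / (32.6 − 0.4) = 11.8/32.2 = 0.3665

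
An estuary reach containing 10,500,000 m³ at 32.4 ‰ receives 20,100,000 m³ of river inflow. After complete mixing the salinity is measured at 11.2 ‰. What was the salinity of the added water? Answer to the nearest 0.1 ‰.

Salt balance: 10,500,000×32.4 + 20,100,000×S = 30,600,000×11.2
340,200,000 + 20,100,000·S = 342,720,000
S = (342,720,000 − 340,200,000) / 20,100,000 = 0.1254 ‰

0.1 ‰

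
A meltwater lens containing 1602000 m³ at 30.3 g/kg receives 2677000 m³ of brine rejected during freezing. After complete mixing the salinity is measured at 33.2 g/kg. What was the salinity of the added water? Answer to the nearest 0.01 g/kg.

34.94 g/kg

Salt balance: 1,602,000×30.3 + 2,677,000×S = 4,279,000×33.2
48,540,600 + 2,677,000·S = 142,062,800
S = (142,062,800 − 48,540,600) / 2,677,000 = 34.9355 g/kg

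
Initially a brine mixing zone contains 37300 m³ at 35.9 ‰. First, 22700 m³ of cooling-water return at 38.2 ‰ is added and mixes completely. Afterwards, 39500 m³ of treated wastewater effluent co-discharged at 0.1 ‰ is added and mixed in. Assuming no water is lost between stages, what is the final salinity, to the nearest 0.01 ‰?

Salt balance:
Initial salt = 37,300×35.9 = 1,339,070
After stage 1: salt = 1,339,070 + 22,700×38.2 = 2,206,210; volume = 60,000 m³; S = 36.77 ‰
After stage 2: salt = 2,206,210 + 39,500×0.1 = 2,210,160; volume = 99,500 m³
S = 2,210,160 / 99,500 = 22.2127 ‰

22.21 ‰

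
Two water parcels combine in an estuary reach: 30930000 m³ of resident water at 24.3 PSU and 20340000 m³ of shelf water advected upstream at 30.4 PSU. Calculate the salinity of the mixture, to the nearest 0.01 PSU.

Conserving salt mass:
salt = 30,930,000×24.3 + 20,340,000×30.4 = 751,599,000 + 618,336,000 = 1,369,935,000
volume = 30,930,000 + 20,340,000 = 51,270,000 m³
S = 1,369,935,000 / 51,270,000 = 26.72 PSU

26.72 PSU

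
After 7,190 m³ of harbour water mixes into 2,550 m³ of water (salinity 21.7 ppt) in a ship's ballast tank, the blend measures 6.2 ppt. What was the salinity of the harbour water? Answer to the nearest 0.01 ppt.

0.70 ppt

Salt balance: 2,550×21.7 + 7,190×S = 9,740×6.2
55,335 + 7,190·S = 60,388
S = (60,388 − 55,335) / 7,190 = 0.7028 ppt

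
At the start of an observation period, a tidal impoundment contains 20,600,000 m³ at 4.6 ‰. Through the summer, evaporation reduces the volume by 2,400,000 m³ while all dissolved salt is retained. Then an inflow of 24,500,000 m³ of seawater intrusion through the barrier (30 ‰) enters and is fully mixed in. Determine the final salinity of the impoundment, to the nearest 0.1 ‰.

After evaporation: salt = 20,600,000×4.6 = 94,760,000; volume = 20,600,000 − 2,400,000 = 18,200,000 m³
After mixing: salt = 94,760,000 + 24,500,000×30 = 829,760,000; volume = 18,200,000 + 24,500,000 = 42,700,000 m³
S = 829,760,000 / 42,700,000 = 19.4323 ‰

19.4 ‰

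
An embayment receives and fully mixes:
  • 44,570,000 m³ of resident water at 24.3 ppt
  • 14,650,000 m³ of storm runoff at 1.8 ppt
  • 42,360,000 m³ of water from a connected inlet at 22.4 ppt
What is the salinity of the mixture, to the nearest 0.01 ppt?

20.26 ppt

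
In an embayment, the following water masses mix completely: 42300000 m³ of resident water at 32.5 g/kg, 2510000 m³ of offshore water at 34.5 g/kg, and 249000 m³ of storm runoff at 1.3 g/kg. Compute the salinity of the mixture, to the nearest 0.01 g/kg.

Total salt / total volume:
salt = 42,300,000×32.5 + 2,510,000×34.5 + 249,000×1.3 = 1,374,750,000 + 86,595,000 + 323,700 = 1,461,668,700
volume = 42,300,000 + 2,510,000 + 249,000 = 45,059,000 m³
S = 1,461,668,700 / 45,059,000 = 32.439 g/kg

32.44 g/kg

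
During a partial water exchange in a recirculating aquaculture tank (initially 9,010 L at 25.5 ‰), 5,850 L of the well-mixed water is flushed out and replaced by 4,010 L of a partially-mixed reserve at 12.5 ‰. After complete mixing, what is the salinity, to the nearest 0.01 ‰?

18.23 ‰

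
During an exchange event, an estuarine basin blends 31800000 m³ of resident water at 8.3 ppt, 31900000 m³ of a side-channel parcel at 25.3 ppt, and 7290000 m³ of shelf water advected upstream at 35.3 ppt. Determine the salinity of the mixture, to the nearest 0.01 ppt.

Total salt / total volume:
salt = 31,800,000×8.3 + 31,900,000×25.3 + 7,290,000×35.3 = 263,940,000 + 807,070,000 + 257,337,000 = 1,328,347,000
volume = 31,800,000 + 31,900,000 + 7,290,000 = 70,990,000 m³
S = 1,328,347,000 / 70,990,000 = 18.7117 ppt

18.71 ppt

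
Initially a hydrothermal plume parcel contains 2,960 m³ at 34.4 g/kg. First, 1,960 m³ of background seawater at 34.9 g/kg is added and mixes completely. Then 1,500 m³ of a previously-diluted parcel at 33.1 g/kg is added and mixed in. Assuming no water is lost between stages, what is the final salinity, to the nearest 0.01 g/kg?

34.25 g/kg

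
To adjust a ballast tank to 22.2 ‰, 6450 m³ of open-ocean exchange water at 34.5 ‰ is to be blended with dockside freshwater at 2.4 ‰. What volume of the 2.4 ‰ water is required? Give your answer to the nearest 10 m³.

Salt balance: 6,450×34.5 + V×2.4 = (6,450+V)×22.2
222,525 + 2.4V = 143,190 + 22.2V
79,335 = 19.8V
V = 4,006.82 m³

4010 m³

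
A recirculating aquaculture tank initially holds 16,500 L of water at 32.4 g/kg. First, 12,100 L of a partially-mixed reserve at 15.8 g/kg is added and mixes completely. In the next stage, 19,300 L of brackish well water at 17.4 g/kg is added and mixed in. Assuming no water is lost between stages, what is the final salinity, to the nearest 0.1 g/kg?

By conservation of dissolved salt,
Initial salt = 16,500×32.4 = 534,600
After stage 1: salt = 534,600 + 12,100×15.8 = 725,780; volume = 28,600 L; S = 25.377 g/kg
After stage 2: salt = 725,780 + 19,300×17.4 = 1,061,600; volume = 47,900 L
S = 1,061,600 / 47,900 = 22.1628 g/kg

22.2 g/kg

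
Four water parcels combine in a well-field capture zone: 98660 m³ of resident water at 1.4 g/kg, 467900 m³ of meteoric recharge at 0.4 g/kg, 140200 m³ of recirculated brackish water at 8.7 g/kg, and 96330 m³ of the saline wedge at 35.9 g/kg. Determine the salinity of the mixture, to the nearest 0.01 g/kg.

Conserving salt mass:
salt = 98,660×1.4 + 467,900×0.4 + 140,200×8.7 + 96,330×35.9 = 138,124 + 187,160 + 1,219,740 + 3,458,247 = 5,003,271
volume = 98,660 + 467,900 + 140,200 + 96,330 = 803,090 m³
S = 5,003,271 / 803,090 = 6.23 g/kg

6.23 g/kg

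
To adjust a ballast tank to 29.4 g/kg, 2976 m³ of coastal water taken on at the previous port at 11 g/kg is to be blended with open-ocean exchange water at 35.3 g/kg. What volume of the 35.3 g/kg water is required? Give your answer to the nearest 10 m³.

9280 m³

Salt balance: 2,976×11 + V×35.3 = (2,976+V)×29.4
32,736 + 35.3V = 87,494.4 + 29.4V
54,758.4 = 5.9V
V = 9,281.08 m³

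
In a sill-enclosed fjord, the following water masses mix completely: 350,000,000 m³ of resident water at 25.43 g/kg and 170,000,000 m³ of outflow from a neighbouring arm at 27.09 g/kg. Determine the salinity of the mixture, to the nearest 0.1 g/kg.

Salt balance:
salt = 350,000,000×25.43 + 170,000,000×27.09 = 8,900,500,000 + 4,605,300,000 = 13,505,800,000
volume = 350,000,000 + 170,000,000 = 520,000,000 m³
S = 13,505,800,000 / 520,000,000 = 25.973 g/kg

26.0 g/kg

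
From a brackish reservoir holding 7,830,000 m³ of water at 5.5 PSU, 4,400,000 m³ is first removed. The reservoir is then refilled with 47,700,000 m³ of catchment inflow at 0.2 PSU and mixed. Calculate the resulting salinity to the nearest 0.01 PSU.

0.56 PSU

Remaining after removal: 3,430,000 m³ at 5.5 PSU (salt = 18,865,000)
After addition: salt = 18,865,000 + 47,700,000×0.2 = 28,405,000; volume = 51,130,000 m³
S = 28,405,000 / 51,130,000 = 0.5555 PSU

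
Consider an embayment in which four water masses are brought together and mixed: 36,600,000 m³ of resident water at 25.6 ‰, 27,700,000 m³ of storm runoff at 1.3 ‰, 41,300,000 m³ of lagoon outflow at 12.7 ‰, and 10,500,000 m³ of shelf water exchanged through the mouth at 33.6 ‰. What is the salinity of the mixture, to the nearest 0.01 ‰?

15.94 ‰

Conserving salt mass:
salt = 36,600,000×25.6 + 27,700,000×1.3 + 41,300,000×12.7 + 10,500,000×33.6 = 936,960,000 + 36,010,000 + 524,510,000 + 352,800,000 = 1,850,280,000
volume = 36,600,000 + 27,700,000 + 41,300,000 + 10,500,000 = 116,100,000 m³
S = 1,850,280,000 / 116,100,000 = 15.937 ‰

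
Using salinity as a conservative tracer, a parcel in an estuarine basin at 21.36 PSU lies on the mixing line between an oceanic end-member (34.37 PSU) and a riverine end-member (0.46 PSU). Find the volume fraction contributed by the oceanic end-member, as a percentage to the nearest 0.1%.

61.6%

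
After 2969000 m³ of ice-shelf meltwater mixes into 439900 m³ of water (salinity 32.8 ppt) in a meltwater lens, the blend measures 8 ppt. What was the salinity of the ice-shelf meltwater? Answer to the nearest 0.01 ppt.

Salt balance: 439,900×32.8 + 2,969,000×S = 3,408,900×8
14,428,720 + 2,969,000·S = 27,271,200
S = (27,271,200 − 14,428,720) / 2,969,000 = 4.3255 ppt

4.33 ppt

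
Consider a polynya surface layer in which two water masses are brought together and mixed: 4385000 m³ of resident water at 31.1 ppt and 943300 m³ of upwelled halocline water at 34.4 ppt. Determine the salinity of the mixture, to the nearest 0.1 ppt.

Total salt / total volume:
salt = 4,385,000×31.1 + 943,300×34.4 = 136,373,500 + 32,449,520 = 168,823,020
volume = 4,385,000 + 943,300 = 5,328,300 m³
S = 168,823,020 / 5,328,300 = 31.684 ppt

31.7 ppt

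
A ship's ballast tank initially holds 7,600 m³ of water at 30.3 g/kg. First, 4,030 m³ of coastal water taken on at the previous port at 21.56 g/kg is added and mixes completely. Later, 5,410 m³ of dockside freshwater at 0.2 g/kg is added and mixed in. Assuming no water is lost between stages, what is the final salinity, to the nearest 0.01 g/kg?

18.68 g/kg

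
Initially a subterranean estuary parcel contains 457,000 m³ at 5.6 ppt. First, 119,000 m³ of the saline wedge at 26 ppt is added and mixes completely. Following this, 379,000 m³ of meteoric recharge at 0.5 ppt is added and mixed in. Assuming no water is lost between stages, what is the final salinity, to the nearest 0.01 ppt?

By conservation of dissolved salt,
Initial salt = 457,000×5.6 = 2,559,200
After stage 1: salt = 2,559,200 + 119,000×26 = 5,653,200; volume = 576,000 m³; S = 9.815 ppt
After stage 2: salt = 5,653,200 + 379,000×0.5 = 5,842,700; volume = 955,000 m³
S = 5,842,700 / 955,000 = 6.118 ppt

6.12 ppt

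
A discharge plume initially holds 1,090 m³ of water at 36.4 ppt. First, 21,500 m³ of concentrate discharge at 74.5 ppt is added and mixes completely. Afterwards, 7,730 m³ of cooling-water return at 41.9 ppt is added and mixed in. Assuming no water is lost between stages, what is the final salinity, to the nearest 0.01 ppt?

64.82 ppt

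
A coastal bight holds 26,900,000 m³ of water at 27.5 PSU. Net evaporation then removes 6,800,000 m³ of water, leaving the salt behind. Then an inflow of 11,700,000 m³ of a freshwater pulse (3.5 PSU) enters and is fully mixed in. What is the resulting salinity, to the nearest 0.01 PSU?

After evaporation: salt = 26,900,000×27.5 = 739,750,000; volume = 26,900,000 − 6,800,000 = 20,100,000 m³
After mixing: salt = 739,750,000 + 11,700,000×3.5 = 780,700,000; volume = 20,100,000 + 11,700,000 = 31,800,000 m³
S = 780,700,000 / 31,800,000 = 24.5503 PSU

24.55 PSU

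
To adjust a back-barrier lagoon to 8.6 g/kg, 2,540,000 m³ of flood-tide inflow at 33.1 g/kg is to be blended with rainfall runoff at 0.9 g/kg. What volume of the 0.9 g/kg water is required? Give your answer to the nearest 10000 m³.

Salt balance: 2,540,000×33.1 + V×0.9 = (2,540,000+V)×8.6
84,074,000 + 0.9V = 21,844,000 + 8.6V
62,230,000 = 7.7V
V = 8,081,818.18 m³

8080000 m³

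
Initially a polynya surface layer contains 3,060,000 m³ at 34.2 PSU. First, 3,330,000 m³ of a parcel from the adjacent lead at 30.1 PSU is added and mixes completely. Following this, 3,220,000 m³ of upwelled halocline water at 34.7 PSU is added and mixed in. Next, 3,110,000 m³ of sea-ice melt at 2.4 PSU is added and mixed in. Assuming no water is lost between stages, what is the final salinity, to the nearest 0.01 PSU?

25.48 PSU

Salt balance:
Initial salt = 3,060,000×34.2 = 104,652,000
After stage 1: salt = 104,652,000 + 3,330,000×30.1 = 204,885,000; volume = 6,390,000 m³; S = 32.063 PSU
After stage 2: salt = 204,885,000 + 3,220,000×34.7 = 316,619,000; volume = 9,610,000 m³; S = 32.947 PSU
After stage 3: salt = 316,619,000 + 3,110,000×2.4 = 324,083,000; volume = 12,720,000 m³
S = 324,083,000 / 12,720,000 = 25.4782 PSU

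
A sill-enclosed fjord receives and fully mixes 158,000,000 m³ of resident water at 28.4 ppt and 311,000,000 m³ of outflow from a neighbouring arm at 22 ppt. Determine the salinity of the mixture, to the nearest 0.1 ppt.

24.2 ppt

Mass of salt is conserved:
salt = 158,000,000×28.4 + 311,000,000×22 = 4,487,200,000 + 6,842,000,000 = 11,329,200,000
volume = 158,000,000 + 311,000,000 = 469,000,000 m³
S = 11,329,200,000 / 469,000,000 = 24.156 ppt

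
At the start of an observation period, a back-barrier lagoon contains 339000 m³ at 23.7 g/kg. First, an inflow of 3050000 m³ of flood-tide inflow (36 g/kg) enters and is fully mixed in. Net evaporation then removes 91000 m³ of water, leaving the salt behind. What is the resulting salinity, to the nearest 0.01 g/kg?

35.73 g/kg

After mixing: salt = 339,000×23.7 + 3,050,000×36 = 117,834,300; volume = 3,389,000 m³
After evaporation: salt unchanged = 117,834,300; volume = 3,389,000 − 91,000 = 3,298,000 m³
S = 117,834,300 / 3,298,000 = 35.729 g/kg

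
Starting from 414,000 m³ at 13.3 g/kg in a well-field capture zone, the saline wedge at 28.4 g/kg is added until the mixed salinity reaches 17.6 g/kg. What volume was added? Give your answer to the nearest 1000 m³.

165000 m³

Salt balance: 414,000×13.3 + V×28.4 = (414,000+V)×17.6
5,506,200 + 28.4V = 7,286,400 + 17.6V
1,780,200 = 10.8V
V = 164,833.33 m³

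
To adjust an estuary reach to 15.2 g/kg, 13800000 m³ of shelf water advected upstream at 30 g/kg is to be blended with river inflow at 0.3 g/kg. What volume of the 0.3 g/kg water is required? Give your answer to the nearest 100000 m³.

13700000 m³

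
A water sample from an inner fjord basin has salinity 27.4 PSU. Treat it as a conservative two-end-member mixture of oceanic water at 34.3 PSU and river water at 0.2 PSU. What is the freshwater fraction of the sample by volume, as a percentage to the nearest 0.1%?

20.2%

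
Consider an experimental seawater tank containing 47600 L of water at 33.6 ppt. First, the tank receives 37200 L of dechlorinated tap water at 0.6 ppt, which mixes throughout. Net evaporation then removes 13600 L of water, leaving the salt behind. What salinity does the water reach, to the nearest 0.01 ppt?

22.78 ppt

After mixing: salt = 47,600×33.6 + 37,200×0.6 = 1,621,680; volume = 84,800 L
After evaporation: salt unchanged = 1,621,680; volume = 84,800 − 13,600 = 71,200 L
S = 1,621,680 / 71,200 = 22.7764 ppt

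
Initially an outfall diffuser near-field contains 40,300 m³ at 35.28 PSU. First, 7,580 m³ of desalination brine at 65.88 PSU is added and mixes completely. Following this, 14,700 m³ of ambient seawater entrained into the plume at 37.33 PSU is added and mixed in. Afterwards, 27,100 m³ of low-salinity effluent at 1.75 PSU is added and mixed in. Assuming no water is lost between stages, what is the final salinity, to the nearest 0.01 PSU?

Mass of salt is conserved:
Initial salt = 40,300×35.28 = 1,421,784
After stage 1: salt = 1,421,784 + 7,580×65.88 = 1,921,154.4; volume = 47,880 m³; S = 40.124 PSU
After stage 2: salt = 1,921,154.4 + 14,700×37.33 = 2,469,905.4; volume = 62,580 m³; S = 39.468 PSU
After stage 3: salt = 2,469,905.4 + 27,100×1.75 = 2,517,330.4; volume = 89,680 m³
S = 2,517,330.4 / 89,680 = 28.0701 PSU

28.07 PSU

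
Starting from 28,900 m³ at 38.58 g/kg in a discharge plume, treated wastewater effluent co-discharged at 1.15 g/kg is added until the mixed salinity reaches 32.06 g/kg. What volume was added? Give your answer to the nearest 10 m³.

6100 m³

Salt balance: 28,900×38.58 + V×1.15 = (28,900+V)×32.06
1,114,962 + 1.15V = 926,534 + 32.06V
188,428 = 30.91V
V = 6,096.02 m³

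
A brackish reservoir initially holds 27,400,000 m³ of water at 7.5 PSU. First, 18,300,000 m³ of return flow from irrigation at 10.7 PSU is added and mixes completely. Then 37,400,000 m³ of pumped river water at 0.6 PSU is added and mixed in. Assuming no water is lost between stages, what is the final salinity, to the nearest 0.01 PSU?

5.10 PSU

Total salt / total volume:
Initial salt = 27,400,000×7.5 = 205,500,000
After stage 1: salt = 205,500,000 + 18,300,000×10.7 = 401,310,000; volume = 45,700,000 m³; S = 8.781 PSU
After stage 2: salt = 401,310,000 + 37,400,000×0.6 = 423,750,000; volume = 83,100,000 m³
S = 423,750,000 / 83,100,000 = 5.0993 PSU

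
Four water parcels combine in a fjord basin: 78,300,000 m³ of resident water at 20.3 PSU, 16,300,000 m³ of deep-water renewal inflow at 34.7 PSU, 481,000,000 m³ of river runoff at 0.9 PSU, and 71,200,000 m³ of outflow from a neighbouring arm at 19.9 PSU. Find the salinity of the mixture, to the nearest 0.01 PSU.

6.19 PSU

Weighted by volume,
salt = 78,300,000×20.3 + 16,300,000×34.7 + 481,000,000×0.9 + 71,200,000×19.9 = 1,589,490,000 + 565,610,000 + 432,900,000 + 1,416,880,000 = 4,004,880,000
volume = 78,300,000 + 16,300,000 + 481,000,000 + 71,200,000 = 646,800,000 m³
S = 4,004,880,000 / 646,800,000 = 6.1918 PSU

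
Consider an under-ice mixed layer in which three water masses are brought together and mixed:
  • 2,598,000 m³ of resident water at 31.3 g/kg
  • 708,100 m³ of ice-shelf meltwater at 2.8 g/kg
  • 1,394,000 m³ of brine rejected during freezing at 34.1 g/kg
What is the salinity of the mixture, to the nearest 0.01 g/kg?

27.84 g/kg

Mass of salt is conserved:
salt = 2,598,000×31.3 + 708,100×2.8 + 1,394,000×34.1 = 81,317,400 + 1,982,680 + 47,535,400 = 130,835,480
volume = 2,598,000 + 708,100 + 1,394,000 = 4,700,100 m³
S = 130,835,480 / 4,700,100 = 27.8367 g/kg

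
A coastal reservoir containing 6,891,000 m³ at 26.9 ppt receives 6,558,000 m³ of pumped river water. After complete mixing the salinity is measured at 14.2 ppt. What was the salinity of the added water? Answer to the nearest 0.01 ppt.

0.86 ppt

Salt balance: 6,891,000×26.9 + 6,558,000×S = 13,449,000×14.2
185,367,900 + 6,558,000·S = 190,975,800
S = (190,975,800 − 185,367,900) / 6,558,000 = 0.8551 ppt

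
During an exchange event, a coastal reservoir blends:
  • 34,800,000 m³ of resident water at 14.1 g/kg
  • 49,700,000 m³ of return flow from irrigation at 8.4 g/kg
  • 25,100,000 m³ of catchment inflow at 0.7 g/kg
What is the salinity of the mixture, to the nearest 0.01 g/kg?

By conservation of dissolved salt,
salt = 34,800,000×14.1 + 49,700,000×8.4 + 25,100,000×0.7 = 490,680,000 + 417,480,000 + 17,570,000 = 925,730,000
volume = 34,800,000 + 49,700,000 + 25,100,000 = 109,600,000 m³
S = 925,730,000 / 109,600,000 = 8.4464 g/kg

8.45 g/kg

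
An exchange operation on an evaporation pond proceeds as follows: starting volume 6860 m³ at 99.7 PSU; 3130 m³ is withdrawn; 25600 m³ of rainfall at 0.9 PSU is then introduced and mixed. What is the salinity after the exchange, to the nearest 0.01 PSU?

13.46 PSU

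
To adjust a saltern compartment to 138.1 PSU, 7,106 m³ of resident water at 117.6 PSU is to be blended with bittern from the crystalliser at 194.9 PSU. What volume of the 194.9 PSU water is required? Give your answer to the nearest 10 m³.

2560 m³

Salt balance: 7,106×117.6 + V×194.9 = (7,106+V)×138.1
835,665.6 + 194.9V = 981,338.6 + 138.1V
145,673 = 56.8V
V = 2,564.67 m³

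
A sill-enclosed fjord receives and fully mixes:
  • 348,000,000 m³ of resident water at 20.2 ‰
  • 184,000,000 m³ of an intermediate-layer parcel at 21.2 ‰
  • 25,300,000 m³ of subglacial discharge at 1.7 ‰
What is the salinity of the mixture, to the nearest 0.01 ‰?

Conserving salt mass:
salt = 348,000,000×20.2 + 184,000,000×21.2 + 25,300,000×1.7 = 7,029,600,000 + 3,900,800,000 + 43,010,000 = 10,973,410,000
volume = 348,000,000 + 184,000,000 + 25,300,000 = 557,300,000 m³
S = 10,973,410,000 / 557,300,000 = 19.6903 ‰

19.69 ‰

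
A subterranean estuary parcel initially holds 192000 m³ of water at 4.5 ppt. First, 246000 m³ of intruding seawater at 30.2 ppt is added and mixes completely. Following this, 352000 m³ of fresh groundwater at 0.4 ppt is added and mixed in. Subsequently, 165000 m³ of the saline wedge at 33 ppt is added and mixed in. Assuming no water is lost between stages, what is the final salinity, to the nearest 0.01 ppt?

Salt balance:
Initial salt = 192,000×4.5 = 864,000
After stage 1: salt = 864,000 + 246,000×30.2 = 8,293,200; volume = 438,000 m³; S = 18.934 ppt
After stage 2: salt = 8,293,200 + 352,000×0.4 = 8,434,000; volume = 790,000 m³; S = 10.676 ppt
After stage 3: salt = 8,434,000 + 165,000×33 = 13,879,000; volume = 955,000 m³
S = 13,879,000 / 955,000 = 14.533 ppt

14.53 ppt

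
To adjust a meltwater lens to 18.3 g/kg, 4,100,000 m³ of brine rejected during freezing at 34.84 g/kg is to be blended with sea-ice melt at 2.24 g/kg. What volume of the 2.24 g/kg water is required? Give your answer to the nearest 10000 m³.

Salt balance: 4,100,000×34.84 + V×2.24 = (4,100,000+V)×18.3
142,844,000 + 2.24V = 75,030,000 + 18.3V
67,814,000 = 16.06V
V = 4,222,540.47 m³

4220000 m³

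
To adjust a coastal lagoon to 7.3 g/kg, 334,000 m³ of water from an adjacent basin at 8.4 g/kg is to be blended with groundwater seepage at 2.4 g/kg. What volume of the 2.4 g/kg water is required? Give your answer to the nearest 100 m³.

75000 m³

Salt balance: 334,000×8.4 + V×2.4 = (334,000+V)×7.3
2,805,600 + 2.4V = 2,438,200 + 7.3V
367,400 = 4.9V
V = 74,979.59 m³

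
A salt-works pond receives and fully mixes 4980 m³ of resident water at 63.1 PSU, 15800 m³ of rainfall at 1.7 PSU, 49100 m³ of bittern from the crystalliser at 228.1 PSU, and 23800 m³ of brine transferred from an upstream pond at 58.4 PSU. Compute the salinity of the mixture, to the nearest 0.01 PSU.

Conserving salt mass:
salt = 4,980×63.1 + 15,800×1.7 + 49,100×228.1 + 23,800×58.4 = 314,238 + 26,860 + 11,199,710 + 1,389,920 = 12,930,728
volume = 4,980 + 15,800 + 49,100 + 23,800 = 93,680 m³
S = 12,930,728 / 93,680 = 138.0308 PSU

138.03 PSU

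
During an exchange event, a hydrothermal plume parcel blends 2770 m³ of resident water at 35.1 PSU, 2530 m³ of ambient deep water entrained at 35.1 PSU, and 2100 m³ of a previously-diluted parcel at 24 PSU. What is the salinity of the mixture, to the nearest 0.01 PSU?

31.95 PSU

Weighted by volume,
salt = 2,770×35.1 + 2,530×35.1 + 2,100×24 = 97,227 + 88,803 + 50,400 = 236,430
volume = 2,770 + 2,530 + 2,100 = 7,400 m³
S = 236,430 / 7,400 = 31.95 PSU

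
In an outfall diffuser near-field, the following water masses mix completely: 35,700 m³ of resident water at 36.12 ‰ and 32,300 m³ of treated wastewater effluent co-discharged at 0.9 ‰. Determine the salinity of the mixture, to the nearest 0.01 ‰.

19.39 ‰

Conserving salt mass:
salt = 35,700×36.12 + 32,300×0.9 = 1,289,484 + 29,070 = 1,318,554
volume = 35,700 + 32,300 = 68,000 m³
S = 1,318,554 / 68,000 = 19.3905 ‰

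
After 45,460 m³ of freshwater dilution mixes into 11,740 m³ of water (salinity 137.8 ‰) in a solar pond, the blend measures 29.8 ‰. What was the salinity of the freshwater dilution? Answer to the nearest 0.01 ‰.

1.91 ‰

Salt balance: 11,740×137.8 + 45,460×S = 57,200×29.8
1,617,772 + 45,460·S = 1,704,560
S = (1,704,560 − 1,617,772) / 45,460 = 1.9091 ‰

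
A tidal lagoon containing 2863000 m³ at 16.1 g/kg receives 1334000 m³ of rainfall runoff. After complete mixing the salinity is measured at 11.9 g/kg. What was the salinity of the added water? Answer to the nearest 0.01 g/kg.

2.89 g/kg

Salt balance: 2,863,000×16.1 + 1,334,000×S = 4,197,000×11.9
46,094,300 + 1,334,000·S = 49,944,300
S = (49,944,300 − 46,094,300) / 1,334,000 = 2.8861 g/kg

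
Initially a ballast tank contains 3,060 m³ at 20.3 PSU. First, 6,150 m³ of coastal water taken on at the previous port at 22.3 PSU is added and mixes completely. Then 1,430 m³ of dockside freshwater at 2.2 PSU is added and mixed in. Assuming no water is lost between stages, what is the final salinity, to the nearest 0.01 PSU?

Mass of salt is conserved:
Initial salt = 3,060×20.3 = 62,118
After stage 1: salt = 62,118 + 6,150×22.3 = 199,263; volume = 9,210 m³; S = 21.636 PSU
After stage 2: salt = 199,263 + 1,430×2.2 = 202,409; volume = 10,640 m³
S = 202,409 / 10,640 = 19.0234 PSU

19.02 PSU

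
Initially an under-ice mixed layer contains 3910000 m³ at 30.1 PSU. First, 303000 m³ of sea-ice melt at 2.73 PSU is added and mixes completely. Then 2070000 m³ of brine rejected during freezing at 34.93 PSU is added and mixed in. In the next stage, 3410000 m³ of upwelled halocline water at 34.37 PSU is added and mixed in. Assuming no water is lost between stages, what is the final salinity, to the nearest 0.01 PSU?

Total salt / total volume:
Initial salt = 3,910,000×30.1 = 117,691,000
After stage 1: salt = 117,691,000 + 303,000×2.73 = 118,518,190; volume = 4,213,000 m³; S = 28.132 PSU
After stage 2: salt = 118,518,190 + 2,070,000×34.93 = 190,823,290; volume = 6,283,000 m³; S = 30.371 PSU
After stage 3: salt = 190,823,290 + 3,410,000×34.37 = 308,024,990; volume = 9,693,000 m³
S = 308,024,990 / 9,693,000 = 31.7781 PSU

31.78 PSU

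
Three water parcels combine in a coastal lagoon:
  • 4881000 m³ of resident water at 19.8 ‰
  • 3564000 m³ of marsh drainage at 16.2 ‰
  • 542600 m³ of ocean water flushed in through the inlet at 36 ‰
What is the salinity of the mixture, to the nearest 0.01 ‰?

19.35 ‰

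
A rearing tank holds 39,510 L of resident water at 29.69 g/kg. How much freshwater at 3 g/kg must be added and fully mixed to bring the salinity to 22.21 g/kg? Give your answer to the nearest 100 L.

Salt balance: 39,510×29.69 + V×3 = (39,510+V)×22.21
1,173,051.9 + 3V = 877,517.1 + 22.21V
295,534.8 = 19.21V
V = 15,384.42 L

15400 L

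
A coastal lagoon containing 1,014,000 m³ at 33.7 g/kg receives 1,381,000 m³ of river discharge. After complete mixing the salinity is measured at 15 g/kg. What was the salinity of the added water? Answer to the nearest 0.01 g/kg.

Salt balance: 1,014,000×33.7 + 1,381,000×S = 2,395,000×15
34,171,800 + 1,381,000·S = 35,925,000
S = (35,925,000 − 34,171,800) / 1,381,000 = 1.2695 g/kg

1.27 g/kg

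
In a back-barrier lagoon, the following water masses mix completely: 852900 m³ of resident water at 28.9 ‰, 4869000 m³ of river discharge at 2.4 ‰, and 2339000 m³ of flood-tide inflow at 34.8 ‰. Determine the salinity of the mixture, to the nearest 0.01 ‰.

14.61 ‰

Total salt / total volume:
salt = 852,900×28.9 + 4,869,000×2.4 + 2,339,000×34.8 = 24,648,810 + 11,685,600 + 81,397,200 = 117,731,610
volume = 852,900 + 4,869,000 + 2,339,000 = 8,060,900 m³
S = 117,731,610 / 8,060,900 = 14.6053 ‰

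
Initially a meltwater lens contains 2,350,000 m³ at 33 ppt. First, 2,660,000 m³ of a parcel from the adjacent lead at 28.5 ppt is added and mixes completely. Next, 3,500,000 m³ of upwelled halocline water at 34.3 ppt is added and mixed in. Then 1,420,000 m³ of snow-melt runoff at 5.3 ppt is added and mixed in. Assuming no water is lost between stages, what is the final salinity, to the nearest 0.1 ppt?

28.3 ppt

By conservation of dissolved salt,
Initial salt = 2,350,000×33 = 77,550,000
After stage 1: salt = 77,550,000 + 2,660,000×28.5 = 153,360,000; volume = 5,010,000 m³; S = 30.611 ppt
After stage 2: salt = 153,360,000 + 3,500,000×34.3 = 273,410,000; volume = 8,510,000 m³; S = 32.128 ppt
After stage 3: salt = 273,410,000 + 1,420,000×5.3 = 280,936,000; volume = 9,930,000 m³
S = 280,936,000 / 9,930,000 = 28.2916 ppt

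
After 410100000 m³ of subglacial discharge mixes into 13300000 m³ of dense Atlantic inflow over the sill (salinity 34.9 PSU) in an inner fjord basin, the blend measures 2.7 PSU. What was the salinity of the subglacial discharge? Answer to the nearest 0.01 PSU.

1.66 PSU

Salt balance: 13,300,000×34.9 + 410,100,000×S = 423,400,000×2.7
464,170,000 + 410,100,000·S = 1,143,180,000
S = (1,143,180,000 − 464,170,000) / 410,100,000 = 1.6557 PSU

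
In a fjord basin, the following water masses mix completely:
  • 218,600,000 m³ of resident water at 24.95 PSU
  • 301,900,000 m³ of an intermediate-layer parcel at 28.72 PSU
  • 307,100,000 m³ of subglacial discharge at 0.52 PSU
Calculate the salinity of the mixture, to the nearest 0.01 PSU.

Total salt / total volume:
salt = 218,600,000×24.95 + 301,900,000×28.72 + 307,100,000×0.52 = 5,454,070,000 + 8,670,568,000 + 159,692,000 = 14,284,330,000
volume = 218,600,000 + 301,900,000 + 307,100,000 = 827,600,000 m³
S = 14,284,330,000 / 827,600,000 = 17.2599 PSU

17.26 PSU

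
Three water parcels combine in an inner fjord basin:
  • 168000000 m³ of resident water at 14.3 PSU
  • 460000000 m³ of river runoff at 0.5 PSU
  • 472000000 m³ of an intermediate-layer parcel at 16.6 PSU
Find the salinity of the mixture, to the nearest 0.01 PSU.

9.52 PSU

By conservation of dissolved salt,
salt = 168,000,000×14.3 + 460,000,000×0.5 + 472,000,000×16.6 = 2,402,400,000 + 230,000,000 + 7,835,200,000 = 10,467,600,000
volume = 168,000,000 + 460,000,000 + 472,000,000 = 1,100,000,000 m³
S = 10,467,600,000 / 1,100,000,000 = 9.516 PSU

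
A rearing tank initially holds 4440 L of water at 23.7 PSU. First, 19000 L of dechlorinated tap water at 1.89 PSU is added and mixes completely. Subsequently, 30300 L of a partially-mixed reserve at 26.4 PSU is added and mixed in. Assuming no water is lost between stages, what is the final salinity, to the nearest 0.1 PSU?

17.5 PSU

Mass of salt is conserved:
Initial salt = 4,440×23.7 = 105,228
After stage 1: salt = 105,228 + 19,000×1.89 = 141,138; volume = 23,440 L; S = 6.021 PSU
After stage 2: salt = 141,138 + 30,300×26.4 = 941,058; volume = 53,740 L
S = 941,058 / 53,740 = 17.5113 PSU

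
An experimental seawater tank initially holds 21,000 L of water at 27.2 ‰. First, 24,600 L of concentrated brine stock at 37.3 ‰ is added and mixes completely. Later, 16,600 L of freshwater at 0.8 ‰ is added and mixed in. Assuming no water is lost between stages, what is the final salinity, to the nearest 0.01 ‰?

Weighted by volume,
Initial salt = 21,000×27.2 = 571,200
After stage 1: salt = 571,200 + 24,600×37.3 = 1,488,780; volume = 45,600 L; S = 32.649 ‰
After stage 2: salt = 1,488,780 + 16,600×0.8 = 1,502,060; volume = 62,200 L
S = 1,502,060 / 62,200 = 24.1489 ‰

24.15 ‰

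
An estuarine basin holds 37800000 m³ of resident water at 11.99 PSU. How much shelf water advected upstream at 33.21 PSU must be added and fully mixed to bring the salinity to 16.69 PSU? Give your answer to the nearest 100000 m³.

Salt balance: 37,800,000×11.99 + V×33.21 = (37,800,000+V)×16.69
453,222,000 + 33.21V = 630,882,000 + 16.69V
177,660,000 = 16.52V
V = 10,754,237.29 m³

10800000 m³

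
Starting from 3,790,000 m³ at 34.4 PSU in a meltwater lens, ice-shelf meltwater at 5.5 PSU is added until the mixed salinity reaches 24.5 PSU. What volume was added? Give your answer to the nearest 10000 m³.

Salt balance: 3,790,000×34.4 + V×5.5 = (3,790,000+V)×24.5
130,376,000 + 5.5V = 92,855,000 + 24.5V
37,521,000 = 19V
V = 1,974,789.47 m³

1970000 m³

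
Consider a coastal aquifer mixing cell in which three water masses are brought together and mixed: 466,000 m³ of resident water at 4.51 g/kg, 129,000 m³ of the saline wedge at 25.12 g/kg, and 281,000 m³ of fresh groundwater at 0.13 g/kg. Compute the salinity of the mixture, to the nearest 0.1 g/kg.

6.1 g/kg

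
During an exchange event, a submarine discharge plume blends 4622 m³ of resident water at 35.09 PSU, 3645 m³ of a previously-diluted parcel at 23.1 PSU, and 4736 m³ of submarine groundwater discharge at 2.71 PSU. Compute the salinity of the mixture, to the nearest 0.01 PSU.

Salt balance:
salt = 4,622×35.09 + 3,645×23.1 + 4,736×2.71 = 162,185.98 + 84,199.5 + 12,834.56 = 259,220.04
volume = 4,622 + 3,645 + 4,736 = 13,003 m³
S = 259,220.04 / 13,003 = 19.9354 PSU

19.94 PSU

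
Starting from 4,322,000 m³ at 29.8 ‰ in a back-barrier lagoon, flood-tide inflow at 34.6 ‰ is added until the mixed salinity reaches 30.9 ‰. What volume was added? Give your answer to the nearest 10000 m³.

1280000 m³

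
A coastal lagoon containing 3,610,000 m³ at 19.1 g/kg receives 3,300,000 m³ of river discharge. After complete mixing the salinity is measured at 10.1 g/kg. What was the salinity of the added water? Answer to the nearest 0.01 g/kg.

Salt balance: 3,610,000×19.1 + 3,300,000×S = 6,910,000×10.1
68,951,000 + 3,300,000·S = 69,791,000
S = (69,791,000 − 68,951,000) / 3,300,000 = 0.2545 g/kg

0.25 g/kg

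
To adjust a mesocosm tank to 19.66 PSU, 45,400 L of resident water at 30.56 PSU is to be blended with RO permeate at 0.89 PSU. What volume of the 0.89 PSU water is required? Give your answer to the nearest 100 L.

Salt balance: 45,400×30.56 + V×0.89 = (45,400+V)×19.66
1,387,424 + 0.89V = 892,564 + 19.66V
494,860 = 18.77V
V = 26,364.41 L

26400 L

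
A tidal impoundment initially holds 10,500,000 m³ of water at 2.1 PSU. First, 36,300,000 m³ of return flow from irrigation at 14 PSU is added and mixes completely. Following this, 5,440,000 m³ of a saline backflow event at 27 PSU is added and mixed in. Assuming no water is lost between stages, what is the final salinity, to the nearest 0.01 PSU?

By conservation of dissolved salt,
Initial salt = 10,500,000×2.1 = 22,050,000
After stage 1: salt = 22,050,000 + 36,300,000×14 = 530,250,000; volume = 46,800,000 m³; S = 11.33 PSU
After stage 2: salt = 530,250,000 + 5,440,000×27 = 677,130,000; volume = 52,240,000 m³
S = 677,130,000 / 52,240,000 = 12.9619 PSU

12.96 PSU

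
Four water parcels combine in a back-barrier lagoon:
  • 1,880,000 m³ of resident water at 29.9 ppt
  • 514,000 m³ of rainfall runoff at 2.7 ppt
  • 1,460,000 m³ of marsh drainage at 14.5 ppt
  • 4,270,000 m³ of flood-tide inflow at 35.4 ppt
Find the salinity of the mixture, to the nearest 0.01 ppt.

Total salt / total volume:
salt = 1,880,000×29.9 + 514,000×2.7 + 1,460,000×14.5 + 4,270,000×35.4 = 56,212,000 + 1,387,800 + 21,170,000 + 151,158,000 = 229,927,800
volume = 1,880,000 + 514,000 + 1,460,000 + 4,270,000 = 8,124,000 m³
S = 229,927,800 / 8,124,000 = 28.3023 ppt

28.30 ppt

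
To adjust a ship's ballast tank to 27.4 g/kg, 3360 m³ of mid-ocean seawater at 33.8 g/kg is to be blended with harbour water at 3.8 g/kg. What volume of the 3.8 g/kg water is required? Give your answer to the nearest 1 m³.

911 m³

Salt balance: 3,360×33.8 + V×3.8 = (3,360+V)×27.4
113,568 + 3.8V = 92,064 + 27.4V
21,504 = 23.6V
V = 911.19 m³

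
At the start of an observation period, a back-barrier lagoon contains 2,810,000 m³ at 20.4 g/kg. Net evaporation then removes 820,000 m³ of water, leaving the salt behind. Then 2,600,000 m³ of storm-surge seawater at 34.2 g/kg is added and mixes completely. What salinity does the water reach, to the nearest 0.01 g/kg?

31.86 g/kg

After evaporation: salt = 2,810,000×20.4 = 57,324,000; volume = 2,810,000 − 820,000 = 1,990,000 m³
After mixing: salt = 57,324,000 + 2,600,000×34.2 = 146,244,000; volume = 1,990,000 + 2,600,000 = 4,590,000 m³
S = 146,244,000 / 4,590,000 = 31.8614 g/kg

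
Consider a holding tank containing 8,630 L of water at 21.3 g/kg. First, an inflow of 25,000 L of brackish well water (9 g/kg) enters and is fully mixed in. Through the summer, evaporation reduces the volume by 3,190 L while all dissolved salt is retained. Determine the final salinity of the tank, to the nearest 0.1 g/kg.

After mixing: salt = 8,630×21.3 + 25,000×9 = 408,819; volume = 33,630 L
After evaporation: salt unchanged = 408,819; volume = 33,630 − 3,190 = 30,440 L
S = 408,819 / 30,440 = 13.4303 g/kg

13.4 g/kg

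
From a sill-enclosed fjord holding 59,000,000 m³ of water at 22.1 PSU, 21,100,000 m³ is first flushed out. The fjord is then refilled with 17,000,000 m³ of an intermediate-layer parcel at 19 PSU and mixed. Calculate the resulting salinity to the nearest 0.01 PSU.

Remaining after removal: 37,900,000 m³ at 22.1 PSU (salt = 837,590,000)
After addition: salt = 837,590,000 + 17,000,000×19 = 1,160,590,000; volume = 54,900,000 m³
S = 1,160,590,000 / 54,900,000 = 21.1401 PSU

21.14 PSU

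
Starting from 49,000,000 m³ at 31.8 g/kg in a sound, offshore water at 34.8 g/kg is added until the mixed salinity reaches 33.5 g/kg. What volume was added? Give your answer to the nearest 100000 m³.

Salt balance: 49,000,000×31.8 + V×34.8 = (49,000,000+V)×33.5
1,558,200,000 + 34.8V = 1,641,500,000 + 33.5V
83,300,000 = 1.3V
V = 64,076,923.08 m³

64100000 m³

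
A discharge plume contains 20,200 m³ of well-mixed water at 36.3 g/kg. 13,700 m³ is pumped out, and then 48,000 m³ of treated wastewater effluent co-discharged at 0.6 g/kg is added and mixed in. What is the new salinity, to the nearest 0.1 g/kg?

Remaining after removal: 6,500 m³ at 36.3 g/kg (salt = 235,950)
After addition: salt = 235,950 + 48,000×0.6 = 264,750; volume = 54,500 m³
S = 264,750 / 54,500 = 4.8578 g/kg

4.9 g/kg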